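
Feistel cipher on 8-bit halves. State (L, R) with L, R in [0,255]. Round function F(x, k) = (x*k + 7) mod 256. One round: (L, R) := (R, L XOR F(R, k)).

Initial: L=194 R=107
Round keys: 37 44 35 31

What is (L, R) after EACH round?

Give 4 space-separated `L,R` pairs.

Round 1 (k=37): L=107 R=188
Round 2 (k=44): L=188 R=60
Round 3 (k=35): L=60 R=135
Round 4 (k=31): L=135 R=92

Answer: 107,188 188,60 60,135 135,92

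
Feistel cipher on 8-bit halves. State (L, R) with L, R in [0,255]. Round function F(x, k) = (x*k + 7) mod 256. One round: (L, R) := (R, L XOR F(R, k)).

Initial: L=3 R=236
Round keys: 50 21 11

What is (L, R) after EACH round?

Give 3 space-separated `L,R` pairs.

Answer: 236,28 28,191 191,32

Derivation:
Round 1 (k=50): L=236 R=28
Round 2 (k=21): L=28 R=191
Round 3 (k=11): L=191 R=32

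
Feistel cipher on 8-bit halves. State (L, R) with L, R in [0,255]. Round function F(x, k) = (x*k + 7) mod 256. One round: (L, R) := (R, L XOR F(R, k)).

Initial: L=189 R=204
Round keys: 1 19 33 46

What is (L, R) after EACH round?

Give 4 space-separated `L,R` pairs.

Round 1 (k=1): L=204 R=110
Round 2 (k=19): L=110 R=253
Round 3 (k=33): L=253 R=202
Round 4 (k=46): L=202 R=174

Answer: 204,110 110,253 253,202 202,174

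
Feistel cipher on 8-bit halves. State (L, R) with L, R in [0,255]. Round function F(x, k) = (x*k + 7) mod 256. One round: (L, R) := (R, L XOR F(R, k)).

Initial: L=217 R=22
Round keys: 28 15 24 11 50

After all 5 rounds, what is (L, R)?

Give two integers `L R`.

Answer: 189 232

Derivation:
Round 1 (k=28): L=22 R=182
Round 2 (k=15): L=182 R=167
Round 3 (k=24): L=167 R=25
Round 4 (k=11): L=25 R=189
Round 5 (k=50): L=189 R=232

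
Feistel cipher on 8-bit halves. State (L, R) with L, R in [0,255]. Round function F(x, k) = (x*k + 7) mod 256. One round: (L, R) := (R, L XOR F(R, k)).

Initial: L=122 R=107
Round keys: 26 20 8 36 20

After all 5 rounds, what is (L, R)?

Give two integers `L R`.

Round 1 (k=26): L=107 R=159
Round 2 (k=20): L=159 R=24
Round 3 (k=8): L=24 R=88
Round 4 (k=36): L=88 R=127
Round 5 (k=20): L=127 R=171

Answer: 127 171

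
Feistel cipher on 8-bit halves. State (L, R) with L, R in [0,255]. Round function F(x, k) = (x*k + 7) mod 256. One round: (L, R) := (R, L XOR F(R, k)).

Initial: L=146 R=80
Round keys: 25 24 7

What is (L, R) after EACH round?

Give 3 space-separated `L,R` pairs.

Round 1 (k=25): L=80 R=69
Round 2 (k=24): L=69 R=47
Round 3 (k=7): L=47 R=21

Answer: 80,69 69,47 47,21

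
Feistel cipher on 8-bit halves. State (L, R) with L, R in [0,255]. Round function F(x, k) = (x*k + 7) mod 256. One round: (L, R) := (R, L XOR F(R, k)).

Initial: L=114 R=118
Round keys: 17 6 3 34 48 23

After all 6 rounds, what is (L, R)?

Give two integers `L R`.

Round 1 (k=17): L=118 R=175
Round 2 (k=6): L=175 R=87
Round 3 (k=3): L=87 R=163
Round 4 (k=34): L=163 R=250
Round 5 (k=48): L=250 R=68
Round 6 (k=23): L=68 R=217

Answer: 68 217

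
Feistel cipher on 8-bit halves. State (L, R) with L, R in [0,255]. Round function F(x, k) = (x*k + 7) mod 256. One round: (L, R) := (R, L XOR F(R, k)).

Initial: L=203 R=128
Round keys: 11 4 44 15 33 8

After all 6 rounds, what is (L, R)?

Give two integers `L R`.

Round 1 (k=11): L=128 R=76
Round 2 (k=4): L=76 R=183
Round 3 (k=44): L=183 R=55
Round 4 (k=15): L=55 R=247
Round 5 (k=33): L=247 R=233
Round 6 (k=8): L=233 R=184

Answer: 233 184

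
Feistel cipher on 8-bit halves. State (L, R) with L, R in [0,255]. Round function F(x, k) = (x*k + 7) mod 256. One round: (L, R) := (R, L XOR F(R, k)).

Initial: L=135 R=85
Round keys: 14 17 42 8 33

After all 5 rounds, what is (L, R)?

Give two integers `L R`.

Round 1 (k=14): L=85 R=42
Round 2 (k=17): L=42 R=132
Round 3 (k=42): L=132 R=133
Round 4 (k=8): L=133 R=171
Round 5 (k=33): L=171 R=151

Answer: 171 151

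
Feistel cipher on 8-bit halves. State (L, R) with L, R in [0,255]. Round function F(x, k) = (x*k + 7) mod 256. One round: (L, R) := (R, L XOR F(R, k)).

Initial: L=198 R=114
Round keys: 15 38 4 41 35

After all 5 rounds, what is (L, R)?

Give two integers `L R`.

Answer: 172 75

Derivation:
Round 1 (k=15): L=114 R=115
Round 2 (k=38): L=115 R=107
Round 3 (k=4): L=107 R=192
Round 4 (k=41): L=192 R=172
Round 5 (k=35): L=172 R=75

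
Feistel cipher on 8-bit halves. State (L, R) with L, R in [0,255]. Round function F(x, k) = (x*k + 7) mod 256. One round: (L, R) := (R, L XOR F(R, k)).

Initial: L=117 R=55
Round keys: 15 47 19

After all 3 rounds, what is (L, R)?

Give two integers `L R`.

Answer: 245 3

Derivation:
Round 1 (k=15): L=55 R=53
Round 2 (k=47): L=53 R=245
Round 3 (k=19): L=245 R=3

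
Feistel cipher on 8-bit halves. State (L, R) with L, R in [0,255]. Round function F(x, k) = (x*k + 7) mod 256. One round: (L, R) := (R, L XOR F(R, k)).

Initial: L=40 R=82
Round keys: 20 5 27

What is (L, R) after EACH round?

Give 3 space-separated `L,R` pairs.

Round 1 (k=20): L=82 R=71
Round 2 (k=5): L=71 R=56
Round 3 (k=27): L=56 R=168

Answer: 82,71 71,56 56,168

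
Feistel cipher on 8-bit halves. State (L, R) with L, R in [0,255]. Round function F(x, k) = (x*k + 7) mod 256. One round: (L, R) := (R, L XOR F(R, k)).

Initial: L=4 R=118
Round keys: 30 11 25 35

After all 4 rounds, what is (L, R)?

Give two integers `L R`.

Round 1 (k=30): L=118 R=223
Round 2 (k=11): L=223 R=234
Round 3 (k=25): L=234 R=62
Round 4 (k=35): L=62 R=107

Answer: 62 107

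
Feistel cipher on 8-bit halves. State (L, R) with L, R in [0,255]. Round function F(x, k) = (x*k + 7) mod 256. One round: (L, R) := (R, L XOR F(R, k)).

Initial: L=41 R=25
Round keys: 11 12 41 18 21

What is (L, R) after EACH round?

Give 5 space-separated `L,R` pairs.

Answer: 25,51 51,114 114,122 122,233 233,94

Derivation:
Round 1 (k=11): L=25 R=51
Round 2 (k=12): L=51 R=114
Round 3 (k=41): L=114 R=122
Round 4 (k=18): L=122 R=233
Round 5 (k=21): L=233 R=94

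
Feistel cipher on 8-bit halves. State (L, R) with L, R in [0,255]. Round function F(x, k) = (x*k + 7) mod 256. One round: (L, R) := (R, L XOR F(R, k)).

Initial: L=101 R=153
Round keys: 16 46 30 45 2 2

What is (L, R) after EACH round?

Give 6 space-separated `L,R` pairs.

Round 1 (k=16): L=153 R=242
Round 2 (k=46): L=242 R=26
Round 3 (k=30): L=26 R=225
Round 4 (k=45): L=225 R=142
Round 5 (k=2): L=142 R=194
Round 6 (k=2): L=194 R=5

Answer: 153,242 242,26 26,225 225,142 142,194 194,5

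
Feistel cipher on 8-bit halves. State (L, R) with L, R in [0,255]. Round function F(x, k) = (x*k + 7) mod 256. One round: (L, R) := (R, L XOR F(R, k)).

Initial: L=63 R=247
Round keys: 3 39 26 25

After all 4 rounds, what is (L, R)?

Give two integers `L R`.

Round 1 (k=3): L=247 R=211
Round 2 (k=39): L=211 R=219
Round 3 (k=26): L=219 R=150
Round 4 (k=25): L=150 R=118

Answer: 150 118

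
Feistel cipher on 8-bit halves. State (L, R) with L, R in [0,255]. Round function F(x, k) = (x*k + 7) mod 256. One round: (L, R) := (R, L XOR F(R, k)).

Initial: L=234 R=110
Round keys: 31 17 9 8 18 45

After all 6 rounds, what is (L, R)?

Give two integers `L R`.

Answer: 165 75

Derivation:
Round 1 (k=31): L=110 R=179
Round 2 (k=17): L=179 R=132
Round 3 (k=9): L=132 R=24
Round 4 (k=8): L=24 R=67
Round 5 (k=18): L=67 R=165
Round 6 (k=45): L=165 R=75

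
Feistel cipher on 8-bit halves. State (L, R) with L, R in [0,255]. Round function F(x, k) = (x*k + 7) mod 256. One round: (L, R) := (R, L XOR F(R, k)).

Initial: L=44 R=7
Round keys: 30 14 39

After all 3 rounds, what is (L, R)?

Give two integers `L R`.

Round 1 (k=30): L=7 R=245
Round 2 (k=14): L=245 R=106
Round 3 (k=39): L=106 R=216

Answer: 106 216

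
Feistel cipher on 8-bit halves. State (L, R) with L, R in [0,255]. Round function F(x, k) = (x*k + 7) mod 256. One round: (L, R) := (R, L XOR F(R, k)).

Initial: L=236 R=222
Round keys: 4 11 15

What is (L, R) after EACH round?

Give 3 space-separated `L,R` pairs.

Answer: 222,147 147,134 134,114

Derivation:
Round 1 (k=4): L=222 R=147
Round 2 (k=11): L=147 R=134
Round 3 (k=15): L=134 R=114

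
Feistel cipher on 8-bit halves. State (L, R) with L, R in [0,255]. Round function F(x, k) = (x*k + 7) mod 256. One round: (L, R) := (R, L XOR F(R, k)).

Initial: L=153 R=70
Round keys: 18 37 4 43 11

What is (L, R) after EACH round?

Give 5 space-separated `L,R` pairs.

Answer: 70,106 106,31 31,233 233,53 53,167

Derivation:
Round 1 (k=18): L=70 R=106
Round 2 (k=37): L=106 R=31
Round 3 (k=4): L=31 R=233
Round 4 (k=43): L=233 R=53
Round 5 (k=11): L=53 R=167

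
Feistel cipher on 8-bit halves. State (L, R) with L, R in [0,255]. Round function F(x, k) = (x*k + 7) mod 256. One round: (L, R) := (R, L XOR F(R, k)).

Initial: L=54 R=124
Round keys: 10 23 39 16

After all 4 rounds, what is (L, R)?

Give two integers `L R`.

Round 1 (k=10): L=124 R=233
Round 2 (k=23): L=233 R=138
Round 3 (k=39): L=138 R=228
Round 4 (k=16): L=228 R=205

Answer: 228 205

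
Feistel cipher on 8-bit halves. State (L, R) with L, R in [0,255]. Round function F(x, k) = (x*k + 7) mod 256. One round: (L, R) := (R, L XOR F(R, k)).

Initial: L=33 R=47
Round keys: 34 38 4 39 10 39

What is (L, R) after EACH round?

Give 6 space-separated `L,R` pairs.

Answer: 47,100 100,240 240,163 163,44 44,28 28,103

Derivation:
Round 1 (k=34): L=47 R=100
Round 2 (k=38): L=100 R=240
Round 3 (k=4): L=240 R=163
Round 4 (k=39): L=163 R=44
Round 5 (k=10): L=44 R=28
Round 6 (k=39): L=28 R=103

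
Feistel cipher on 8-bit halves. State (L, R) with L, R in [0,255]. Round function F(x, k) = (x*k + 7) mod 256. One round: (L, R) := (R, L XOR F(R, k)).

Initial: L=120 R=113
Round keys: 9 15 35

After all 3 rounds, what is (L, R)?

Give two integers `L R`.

Answer: 126 57

Derivation:
Round 1 (k=9): L=113 R=120
Round 2 (k=15): L=120 R=126
Round 3 (k=35): L=126 R=57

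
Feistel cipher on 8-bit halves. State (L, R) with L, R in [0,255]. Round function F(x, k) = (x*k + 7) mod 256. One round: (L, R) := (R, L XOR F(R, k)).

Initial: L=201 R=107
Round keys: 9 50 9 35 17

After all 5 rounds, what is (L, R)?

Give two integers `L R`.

Round 1 (k=9): L=107 R=3
Round 2 (k=50): L=3 R=246
Round 3 (k=9): L=246 R=174
Round 4 (k=35): L=174 R=39
Round 5 (k=17): L=39 R=48

Answer: 39 48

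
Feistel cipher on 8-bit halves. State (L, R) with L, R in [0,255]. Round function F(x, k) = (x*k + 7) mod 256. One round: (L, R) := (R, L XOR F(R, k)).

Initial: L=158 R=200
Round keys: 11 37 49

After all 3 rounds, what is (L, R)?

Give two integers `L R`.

Answer: 228 170

Derivation:
Round 1 (k=11): L=200 R=1
Round 2 (k=37): L=1 R=228
Round 3 (k=49): L=228 R=170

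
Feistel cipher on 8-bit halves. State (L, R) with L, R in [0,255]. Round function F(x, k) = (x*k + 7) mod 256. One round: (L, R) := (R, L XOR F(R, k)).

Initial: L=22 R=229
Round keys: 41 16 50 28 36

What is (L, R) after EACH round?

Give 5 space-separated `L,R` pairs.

Answer: 229,162 162,194 194,73 73,193 193,98

Derivation:
Round 1 (k=41): L=229 R=162
Round 2 (k=16): L=162 R=194
Round 3 (k=50): L=194 R=73
Round 4 (k=28): L=73 R=193
Round 5 (k=36): L=193 R=98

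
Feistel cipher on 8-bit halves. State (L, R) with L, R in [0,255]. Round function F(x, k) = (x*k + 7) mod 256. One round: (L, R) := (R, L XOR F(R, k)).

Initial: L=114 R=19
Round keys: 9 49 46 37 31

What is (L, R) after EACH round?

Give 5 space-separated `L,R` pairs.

Answer: 19,192 192,212 212,223 223,150 150,238

Derivation:
Round 1 (k=9): L=19 R=192
Round 2 (k=49): L=192 R=212
Round 3 (k=46): L=212 R=223
Round 4 (k=37): L=223 R=150
Round 5 (k=31): L=150 R=238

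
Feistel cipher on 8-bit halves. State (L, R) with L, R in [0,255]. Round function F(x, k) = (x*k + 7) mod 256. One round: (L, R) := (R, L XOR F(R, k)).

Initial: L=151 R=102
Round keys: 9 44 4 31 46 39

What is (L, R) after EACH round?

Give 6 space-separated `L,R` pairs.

Answer: 102,10 10,217 217,97 97,31 31,248 248,208

Derivation:
Round 1 (k=9): L=102 R=10
Round 2 (k=44): L=10 R=217
Round 3 (k=4): L=217 R=97
Round 4 (k=31): L=97 R=31
Round 5 (k=46): L=31 R=248
Round 6 (k=39): L=248 R=208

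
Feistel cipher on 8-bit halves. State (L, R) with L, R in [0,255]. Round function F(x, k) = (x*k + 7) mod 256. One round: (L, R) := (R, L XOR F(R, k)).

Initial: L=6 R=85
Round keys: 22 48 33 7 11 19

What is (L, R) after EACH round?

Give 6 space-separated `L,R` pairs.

Answer: 85,83 83,194 194,90 90,191 191,102 102,38

Derivation:
Round 1 (k=22): L=85 R=83
Round 2 (k=48): L=83 R=194
Round 3 (k=33): L=194 R=90
Round 4 (k=7): L=90 R=191
Round 5 (k=11): L=191 R=102
Round 6 (k=19): L=102 R=38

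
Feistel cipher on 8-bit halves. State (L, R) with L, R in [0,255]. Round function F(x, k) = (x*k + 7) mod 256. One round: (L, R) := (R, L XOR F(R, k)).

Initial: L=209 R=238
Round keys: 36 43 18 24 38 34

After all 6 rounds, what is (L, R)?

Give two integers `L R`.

Answer: 60 223

Derivation:
Round 1 (k=36): L=238 R=174
Round 2 (k=43): L=174 R=175
Round 3 (k=18): L=175 R=251
Round 4 (k=24): L=251 R=32
Round 5 (k=38): L=32 R=60
Round 6 (k=34): L=60 R=223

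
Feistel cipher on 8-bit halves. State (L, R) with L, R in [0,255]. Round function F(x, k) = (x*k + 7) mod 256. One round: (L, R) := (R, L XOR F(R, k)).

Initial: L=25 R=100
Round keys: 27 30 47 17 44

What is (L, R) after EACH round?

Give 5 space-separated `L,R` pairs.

Answer: 100,138 138,87 87,138 138,102 102,5

Derivation:
Round 1 (k=27): L=100 R=138
Round 2 (k=30): L=138 R=87
Round 3 (k=47): L=87 R=138
Round 4 (k=17): L=138 R=102
Round 5 (k=44): L=102 R=5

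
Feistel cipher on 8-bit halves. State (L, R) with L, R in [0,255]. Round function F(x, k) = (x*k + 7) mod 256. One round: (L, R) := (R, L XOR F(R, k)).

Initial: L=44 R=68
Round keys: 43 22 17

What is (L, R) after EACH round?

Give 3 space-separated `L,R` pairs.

Round 1 (k=43): L=68 R=95
Round 2 (k=22): L=95 R=117
Round 3 (k=17): L=117 R=147

Answer: 68,95 95,117 117,147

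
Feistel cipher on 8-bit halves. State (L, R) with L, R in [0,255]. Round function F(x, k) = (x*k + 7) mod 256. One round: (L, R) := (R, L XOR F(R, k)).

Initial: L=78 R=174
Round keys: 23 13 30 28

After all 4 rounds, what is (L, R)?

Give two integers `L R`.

Answer: 72 139

Derivation:
Round 1 (k=23): L=174 R=231
Round 2 (k=13): L=231 R=108
Round 3 (k=30): L=108 R=72
Round 4 (k=28): L=72 R=139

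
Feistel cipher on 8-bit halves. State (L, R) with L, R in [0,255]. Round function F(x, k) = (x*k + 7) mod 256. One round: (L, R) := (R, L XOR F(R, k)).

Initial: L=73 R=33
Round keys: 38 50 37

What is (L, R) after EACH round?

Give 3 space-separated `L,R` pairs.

Round 1 (k=38): L=33 R=164
Round 2 (k=50): L=164 R=46
Round 3 (k=37): L=46 R=9

Answer: 33,164 164,46 46,9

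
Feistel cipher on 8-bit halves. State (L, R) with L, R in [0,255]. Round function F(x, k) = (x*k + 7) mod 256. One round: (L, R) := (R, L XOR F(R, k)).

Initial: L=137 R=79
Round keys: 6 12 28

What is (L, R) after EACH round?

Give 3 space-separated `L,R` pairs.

Round 1 (k=6): L=79 R=104
Round 2 (k=12): L=104 R=168
Round 3 (k=28): L=168 R=15

Answer: 79,104 104,168 168,15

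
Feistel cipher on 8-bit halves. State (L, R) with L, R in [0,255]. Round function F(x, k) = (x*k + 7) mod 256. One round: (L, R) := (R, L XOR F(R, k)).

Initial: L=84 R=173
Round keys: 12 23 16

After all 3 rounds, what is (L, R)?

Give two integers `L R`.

Round 1 (k=12): L=173 R=119
Round 2 (k=23): L=119 R=21
Round 3 (k=16): L=21 R=32

Answer: 21 32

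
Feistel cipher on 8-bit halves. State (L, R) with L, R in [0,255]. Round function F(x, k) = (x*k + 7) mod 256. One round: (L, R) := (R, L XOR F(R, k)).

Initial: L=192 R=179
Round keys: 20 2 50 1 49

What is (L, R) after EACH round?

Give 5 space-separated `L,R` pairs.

Answer: 179,195 195,62 62,224 224,217 217,112

Derivation:
Round 1 (k=20): L=179 R=195
Round 2 (k=2): L=195 R=62
Round 3 (k=50): L=62 R=224
Round 4 (k=1): L=224 R=217
Round 5 (k=49): L=217 R=112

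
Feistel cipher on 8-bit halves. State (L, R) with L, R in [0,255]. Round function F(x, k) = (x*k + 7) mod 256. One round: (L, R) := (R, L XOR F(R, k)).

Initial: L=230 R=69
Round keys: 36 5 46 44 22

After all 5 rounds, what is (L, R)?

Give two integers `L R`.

Answer: 26 35

Derivation:
Round 1 (k=36): L=69 R=93
Round 2 (k=5): L=93 R=157
Round 3 (k=46): L=157 R=96
Round 4 (k=44): L=96 R=26
Round 5 (k=22): L=26 R=35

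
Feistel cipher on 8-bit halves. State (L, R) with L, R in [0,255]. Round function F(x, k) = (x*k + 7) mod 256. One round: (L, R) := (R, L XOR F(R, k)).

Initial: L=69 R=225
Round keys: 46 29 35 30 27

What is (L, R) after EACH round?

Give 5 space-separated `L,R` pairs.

Round 1 (k=46): L=225 R=48
Round 2 (k=29): L=48 R=150
Round 3 (k=35): L=150 R=185
Round 4 (k=30): L=185 R=35
Round 5 (k=27): L=35 R=1

Answer: 225,48 48,150 150,185 185,35 35,1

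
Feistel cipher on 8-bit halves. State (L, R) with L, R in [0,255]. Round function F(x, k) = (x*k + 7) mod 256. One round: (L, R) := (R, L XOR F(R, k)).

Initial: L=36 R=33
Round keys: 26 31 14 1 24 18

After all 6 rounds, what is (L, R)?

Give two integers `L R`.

Answer: 179 37

Derivation:
Round 1 (k=26): L=33 R=69
Round 2 (k=31): L=69 R=67
Round 3 (k=14): L=67 R=244
Round 4 (k=1): L=244 R=184
Round 5 (k=24): L=184 R=179
Round 6 (k=18): L=179 R=37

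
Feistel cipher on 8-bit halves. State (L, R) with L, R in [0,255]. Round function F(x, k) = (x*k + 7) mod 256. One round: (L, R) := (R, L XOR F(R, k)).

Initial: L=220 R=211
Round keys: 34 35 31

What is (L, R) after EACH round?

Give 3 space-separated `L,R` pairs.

Answer: 211,209 209,73 73,15

Derivation:
Round 1 (k=34): L=211 R=209
Round 2 (k=35): L=209 R=73
Round 3 (k=31): L=73 R=15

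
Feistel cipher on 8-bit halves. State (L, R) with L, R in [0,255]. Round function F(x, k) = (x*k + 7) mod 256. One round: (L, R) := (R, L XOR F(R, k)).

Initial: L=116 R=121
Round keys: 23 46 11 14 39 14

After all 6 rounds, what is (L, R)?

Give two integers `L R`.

Answer: 155 242

Derivation:
Round 1 (k=23): L=121 R=146
Round 2 (k=46): L=146 R=58
Round 3 (k=11): L=58 R=23
Round 4 (k=14): L=23 R=115
Round 5 (k=39): L=115 R=155
Round 6 (k=14): L=155 R=242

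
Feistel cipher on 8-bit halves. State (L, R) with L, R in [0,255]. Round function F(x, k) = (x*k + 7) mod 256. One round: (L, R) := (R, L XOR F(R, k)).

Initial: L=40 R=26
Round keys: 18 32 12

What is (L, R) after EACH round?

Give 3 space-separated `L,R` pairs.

Answer: 26,243 243,125 125,16

Derivation:
Round 1 (k=18): L=26 R=243
Round 2 (k=32): L=243 R=125
Round 3 (k=12): L=125 R=16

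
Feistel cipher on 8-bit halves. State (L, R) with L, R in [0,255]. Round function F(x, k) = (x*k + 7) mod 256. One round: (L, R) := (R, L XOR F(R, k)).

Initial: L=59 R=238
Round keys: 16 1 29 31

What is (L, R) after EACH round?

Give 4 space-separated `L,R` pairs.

Round 1 (k=16): L=238 R=220
Round 2 (k=1): L=220 R=13
Round 3 (k=29): L=13 R=92
Round 4 (k=31): L=92 R=38

Answer: 238,220 220,13 13,92 92,38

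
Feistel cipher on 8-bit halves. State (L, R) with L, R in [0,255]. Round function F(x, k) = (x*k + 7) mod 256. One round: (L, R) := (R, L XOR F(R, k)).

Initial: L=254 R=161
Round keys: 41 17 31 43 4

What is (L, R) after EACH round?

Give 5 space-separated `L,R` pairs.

Round 1 (k=41): L=161 R=46
Round 2 (k=17): L=46 R=180
Round 3 (k=31): L=180 R=253
Round 4 (k=43): L=253 R=50
Round 5 (k=4): L=50 R=50

Answer: 161,46 46,180 180,253 253,50 50,50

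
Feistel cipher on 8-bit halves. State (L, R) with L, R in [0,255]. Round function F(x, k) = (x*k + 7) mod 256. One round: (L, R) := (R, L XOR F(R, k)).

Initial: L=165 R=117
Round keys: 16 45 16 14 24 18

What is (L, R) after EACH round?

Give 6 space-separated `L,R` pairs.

Answer: 117,242 242,228 228,181 181,9 9,106 106,114

Derivation:
Round 1 (k=16): L=117 R=242
Round 2 (k=45): L=242 R=228
Round 3 (k=16): L=228 R=181
Round 4 (k=14): L=181 R=9
Round 5 (k=24): L=9 R=106
Round 6 (k=18): L=106 R=114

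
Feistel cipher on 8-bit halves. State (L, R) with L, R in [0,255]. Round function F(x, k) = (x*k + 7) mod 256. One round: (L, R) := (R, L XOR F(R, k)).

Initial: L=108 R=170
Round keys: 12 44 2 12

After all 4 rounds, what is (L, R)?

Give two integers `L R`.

Round 1 (k=12): L=170 R=147
Round 2 (k=44): L=147 R=225
Round 3 (k=2): L=225 R=90
Round 4 (k=12): L=90 R=222

Answer: 90 222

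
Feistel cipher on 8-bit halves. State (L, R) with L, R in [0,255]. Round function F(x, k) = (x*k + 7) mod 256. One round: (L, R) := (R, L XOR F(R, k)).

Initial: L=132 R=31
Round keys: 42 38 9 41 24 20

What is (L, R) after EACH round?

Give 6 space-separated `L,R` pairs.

Round 1 (k=42): L=31 R=153
Round 2 (k=38): L=153 R=162
Round 3 (k=9): L=162 R=32
Round 4 (k=41): L=32 R=133
Round 5 (k=24): L=133 R=95
Round 6 (k=20): L=95 R=246

Answer: 31,153 153,162 162,32 32,133 133,95 95,246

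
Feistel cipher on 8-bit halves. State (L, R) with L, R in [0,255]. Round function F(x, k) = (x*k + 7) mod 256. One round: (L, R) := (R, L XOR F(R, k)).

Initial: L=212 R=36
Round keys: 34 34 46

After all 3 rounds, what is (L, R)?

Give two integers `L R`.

Round 1 (k=34): L=36 R=27
Round 2 (k=34): L=27 R=185
Round 3 (k=46): L=185 R=94

Answer: 185 94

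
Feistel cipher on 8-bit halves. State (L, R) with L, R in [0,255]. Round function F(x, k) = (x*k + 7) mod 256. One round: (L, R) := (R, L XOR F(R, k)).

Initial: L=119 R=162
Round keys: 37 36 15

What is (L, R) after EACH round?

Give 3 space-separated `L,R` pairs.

Answer: 162,6 6,125 125,92

Derivation:
Round 1 (k=37): L=162 R=6
Round 2 (k=36): L=6 R=125
Round 3 (k=15): L=125 R=92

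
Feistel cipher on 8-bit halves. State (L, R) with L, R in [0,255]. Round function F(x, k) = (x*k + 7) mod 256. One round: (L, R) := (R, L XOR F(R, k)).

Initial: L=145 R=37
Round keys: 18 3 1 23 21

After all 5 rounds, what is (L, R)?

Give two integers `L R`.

Answer: 228 50

Derivation:
Round 1 (k=18): L=37 R=48
Round 2 (k=3): L=48 R=178
Round 3 (k=1): L=178 R=137
Round 4 (k=23): L=137 R=228
Round 5 (k=21): L=228 R=50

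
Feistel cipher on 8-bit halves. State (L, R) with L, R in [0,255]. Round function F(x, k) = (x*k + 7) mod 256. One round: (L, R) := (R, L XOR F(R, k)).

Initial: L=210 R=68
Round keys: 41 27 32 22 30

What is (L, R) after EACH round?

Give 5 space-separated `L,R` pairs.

Round 1 (k=41): L=68 R=57
Round 2 (k=27): L=57 R=78
Round 3 (k=32): L=78 R=254
Round 4 (k=22): L=254 R=149
Round 5 (k=30): L=149 R=131

Answer: 68,57 57,78 78,254 254,149 149,131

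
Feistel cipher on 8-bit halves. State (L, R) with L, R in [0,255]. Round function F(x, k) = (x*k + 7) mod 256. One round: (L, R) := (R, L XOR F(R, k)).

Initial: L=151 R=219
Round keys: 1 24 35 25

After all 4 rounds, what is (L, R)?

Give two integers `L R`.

Answer: 134 57

Derivation:
Round 1 (k=1): L=219 R=117
Round 2 (k=24): L=117 R=36
Round 3 (k=35): L=36 R=134
Round 4 (k=25): L=134 R=57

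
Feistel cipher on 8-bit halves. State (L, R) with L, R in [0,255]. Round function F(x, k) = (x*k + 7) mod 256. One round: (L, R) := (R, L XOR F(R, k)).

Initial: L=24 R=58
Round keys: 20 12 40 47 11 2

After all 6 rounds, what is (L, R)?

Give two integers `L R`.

Round 1 (k=20): L=58 R=151
Round 2 (k=12): L=151 R=33
Round 3 (k=40): L=33 R=184
Round 4 (k=47): L=184 R=238
Round 5 (k=11): L=238 R=249
Round 6 (k=2): L=249 R=23

Answer: 249 23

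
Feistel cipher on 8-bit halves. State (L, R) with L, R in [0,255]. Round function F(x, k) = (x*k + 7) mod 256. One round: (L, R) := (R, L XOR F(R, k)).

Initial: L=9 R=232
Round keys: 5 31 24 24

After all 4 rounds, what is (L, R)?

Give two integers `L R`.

Answer: 89 246

Derivation:
Round 1 (k=5): L=232 R=134
Round 2 (k=31): L=134 R=169
Round 3 (k=24): L=169 R=89
Round 4 (k=24): L=89 R=246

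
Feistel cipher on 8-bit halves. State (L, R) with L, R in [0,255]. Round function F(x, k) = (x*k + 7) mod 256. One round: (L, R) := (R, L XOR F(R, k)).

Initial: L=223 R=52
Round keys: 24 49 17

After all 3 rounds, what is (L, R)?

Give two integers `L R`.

Round 1 (k=24): L=52 R=56
Round 2 (k=49): L=56 R=139
Round 3 (k=17): L=139 R=122

Answer: 139 122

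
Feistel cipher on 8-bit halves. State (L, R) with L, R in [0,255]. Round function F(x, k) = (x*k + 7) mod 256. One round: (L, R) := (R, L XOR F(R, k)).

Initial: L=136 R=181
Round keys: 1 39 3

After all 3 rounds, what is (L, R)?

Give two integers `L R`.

Answer: 70 237

Derivation:
Round 1 (k=1): L=181 R=52
Round 2 (k=39): L=52 R=70
Round 3 (k=3): L=70 R=237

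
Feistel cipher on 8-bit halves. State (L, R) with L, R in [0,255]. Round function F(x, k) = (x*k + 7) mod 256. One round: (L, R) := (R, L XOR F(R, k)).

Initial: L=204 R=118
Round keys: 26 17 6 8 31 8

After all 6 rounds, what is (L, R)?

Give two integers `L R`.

Round 1 (k=26): L=118 R=207
Round 2 (k=17): L=207 R=176
Round 3 (k=6): L=176 R=232
Round 4 (k=8): L=232 R=247
Round 5 (k=31): L=247 R=24
Round 6 (k=8): L=24 R=48

Answer: 24 48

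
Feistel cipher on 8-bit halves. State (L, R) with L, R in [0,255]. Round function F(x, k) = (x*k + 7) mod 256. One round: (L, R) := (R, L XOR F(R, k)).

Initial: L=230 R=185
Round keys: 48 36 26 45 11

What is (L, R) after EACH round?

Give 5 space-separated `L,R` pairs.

Round 1 (k=48): L=185 R=81
Round 2 (k=36): L=81 R=210
Round 3 (k=26): L=210 R=10
Round 4 (k=45): L=10 R=27
Round 5 (k=11): L=27 R=58

Answer: 185,81 81,210 210,10 10,27 27,58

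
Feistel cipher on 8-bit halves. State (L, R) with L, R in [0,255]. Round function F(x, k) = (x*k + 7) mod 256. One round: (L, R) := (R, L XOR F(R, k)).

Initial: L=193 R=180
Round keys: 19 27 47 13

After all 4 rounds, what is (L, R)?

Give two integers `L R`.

Round 1 (k=19): L=180 R=162
Round 2 (k=27): L=162 R=169
Round 3 (k=47): L=169 R=172
Round 4 (k=13): L=172 R=106

Answer: 172 106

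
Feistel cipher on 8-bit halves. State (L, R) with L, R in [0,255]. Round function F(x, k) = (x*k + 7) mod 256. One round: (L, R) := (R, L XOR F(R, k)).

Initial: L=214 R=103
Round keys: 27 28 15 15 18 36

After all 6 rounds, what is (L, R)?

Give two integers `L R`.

Answer: 182 253

Derivation:
Round 1 (k=27): L=103 R=50
Round 2 (k=28): L=50 R=24
Round 3 (k=15): L=24 R=93
Round 4 (k=15): L=93 R=98
Round 5 (k=18): L=98 R=182
Round 6 (k=36): L=182 R=253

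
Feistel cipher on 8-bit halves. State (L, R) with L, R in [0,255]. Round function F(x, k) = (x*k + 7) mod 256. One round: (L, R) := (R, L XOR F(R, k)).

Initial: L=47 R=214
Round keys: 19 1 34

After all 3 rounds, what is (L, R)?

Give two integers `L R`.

Round 1 (k=19): L=214 R=198
Round 2 (k=1): L=198 R=27
Round 3 (k=34): L=27 R=91

Answer: 27 91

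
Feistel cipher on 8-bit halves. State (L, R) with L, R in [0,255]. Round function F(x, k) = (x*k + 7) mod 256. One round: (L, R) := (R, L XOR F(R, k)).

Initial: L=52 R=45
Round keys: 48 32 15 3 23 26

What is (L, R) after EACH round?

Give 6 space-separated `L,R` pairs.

Round 1 (k=48): L=45 R=67
Round 2 (k=32): L=67 R=74
Round 3 (k=15): L=74 R=30
Round 4 (k=3): L=30 R=43
Round 5 (k=23): L=43 R=250
Round 6 (k=26): L=250 R=64

Answer: 45,67 67,74 74,30 30,43 43,250 250,64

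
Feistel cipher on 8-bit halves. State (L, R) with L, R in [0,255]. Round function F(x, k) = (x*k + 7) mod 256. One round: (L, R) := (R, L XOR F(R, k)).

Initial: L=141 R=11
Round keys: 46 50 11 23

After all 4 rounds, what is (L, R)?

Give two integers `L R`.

Round 1 (k=46): L=11 R=140
Round 2 (k=50): L=140 R=84
Round 3 (k=11): L=84 R=47
Round 4 (k=23): L=47 R=20

Answer: 47 20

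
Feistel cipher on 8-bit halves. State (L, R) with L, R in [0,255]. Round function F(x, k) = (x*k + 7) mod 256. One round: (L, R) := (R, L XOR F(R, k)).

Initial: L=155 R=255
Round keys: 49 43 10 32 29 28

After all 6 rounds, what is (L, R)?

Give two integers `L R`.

Answer: 49 237

Derivation:
Round 1 (k=49): L=255 R=77
Round 2 (k=43): L=77 R=9
Round 3 (k=10): L=9 R=44
Round 4 (k=32): L=44 R=142
Round 5 (k=29): L=142 R=49
Round 6 (k=28): L=49 R=237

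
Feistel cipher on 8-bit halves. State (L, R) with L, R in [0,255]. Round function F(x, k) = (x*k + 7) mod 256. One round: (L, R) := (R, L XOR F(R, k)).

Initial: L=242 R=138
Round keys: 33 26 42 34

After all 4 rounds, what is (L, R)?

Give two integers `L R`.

Answer: 62 92

Derivation:
Round 1 (k=33): L=138 R=35
Round 2 (k=26): L=35 R=31
Round 3 (k=42): L=31 R=62
Round 4 (k=34): L=62 R=92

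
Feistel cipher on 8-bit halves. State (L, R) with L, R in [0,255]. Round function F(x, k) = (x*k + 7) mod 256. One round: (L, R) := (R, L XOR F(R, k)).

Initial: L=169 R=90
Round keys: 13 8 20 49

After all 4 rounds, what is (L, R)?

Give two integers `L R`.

Answer: 123 79

Derivation:
Round 1 (k=13): L=90 R=48
Round 2 (k=8): L=48 R=221
Round 3 (k=20): L=221 R=123
Round 4 (k=49): L=123 R=79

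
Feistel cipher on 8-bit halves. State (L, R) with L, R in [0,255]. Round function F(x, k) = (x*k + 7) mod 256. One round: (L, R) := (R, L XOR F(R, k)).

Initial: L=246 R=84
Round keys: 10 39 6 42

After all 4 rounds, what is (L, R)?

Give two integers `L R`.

Round 1 (k=10): L=84 R=185
Round 2 (k=39): L=185 R=98
Round 3 (k=6): L=98 R=234
Round 4 (k=42): L=234 R=9

Answer: 234 9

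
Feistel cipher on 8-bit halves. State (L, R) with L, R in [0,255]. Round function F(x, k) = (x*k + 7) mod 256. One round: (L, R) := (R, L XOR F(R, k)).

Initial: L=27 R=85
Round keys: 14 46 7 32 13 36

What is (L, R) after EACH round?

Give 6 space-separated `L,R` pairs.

Round 1 (k=14): L=85 R=182
Round 2 (k=46): L=182 R=238
Round 3 (k=7): L=238 R=63
Round 4 (k=32): L=63 R=9
Round 5 (k=13): L=9 R=67
Round 6 (k=36): L=67 R=122

Answer: 85,182 182,238 238,63 63,9 9,67 67,122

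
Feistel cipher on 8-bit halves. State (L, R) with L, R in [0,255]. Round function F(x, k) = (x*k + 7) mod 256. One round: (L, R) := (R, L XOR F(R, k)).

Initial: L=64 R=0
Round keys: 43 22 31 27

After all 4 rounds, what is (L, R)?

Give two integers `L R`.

Round 1 (k=43): L=0 R=71
Round 2 (k=22): L=71 R=33
Round 3 (k=31): L=33 R=65
Round 4 (k=27): L=65 R=195

Answer: 65 195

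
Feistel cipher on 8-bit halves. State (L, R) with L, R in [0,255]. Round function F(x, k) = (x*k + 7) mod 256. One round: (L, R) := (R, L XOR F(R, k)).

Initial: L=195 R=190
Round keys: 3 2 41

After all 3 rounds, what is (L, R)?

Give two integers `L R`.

Round 1 (k=3): L=190 R=130
Round 2 (k=2): L=130 R=181
Round 3 (k=41): L=181 R=134

Answer: 181 134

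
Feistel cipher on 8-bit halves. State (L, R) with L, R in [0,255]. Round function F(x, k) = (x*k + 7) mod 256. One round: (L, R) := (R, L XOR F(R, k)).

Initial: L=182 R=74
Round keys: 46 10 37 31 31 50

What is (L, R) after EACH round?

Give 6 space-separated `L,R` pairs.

Answer: 74,229 229,179 179,3 3,215 215,19 19,106

Derivation:
Round 1 (k=46): L=74 R=229
Round 2 (k=10): L=229 R=179
Round 3 (k=37): L=179 R=3
Round 4 (k=31): L=3 R=215
Round 5 (k=31): L=215 R=19
Round 6 (k=50): L=19 R=106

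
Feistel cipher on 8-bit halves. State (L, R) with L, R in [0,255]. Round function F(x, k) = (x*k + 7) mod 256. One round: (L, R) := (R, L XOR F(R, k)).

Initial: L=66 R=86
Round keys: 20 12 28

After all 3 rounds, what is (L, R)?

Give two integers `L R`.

Round 1 (k=20): L=86 R=253
Round 2 (k=12): L=253 R=181
Round 3 (k=28): L=181 R=46

Answer: 181 46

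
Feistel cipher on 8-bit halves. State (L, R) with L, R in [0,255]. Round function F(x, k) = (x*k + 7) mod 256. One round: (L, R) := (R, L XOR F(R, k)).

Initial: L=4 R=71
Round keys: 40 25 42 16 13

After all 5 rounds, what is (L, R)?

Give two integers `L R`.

Answer: 202 187

Derivation:
Round 1 (k=40): L=71 R=27
Round 2 (k=25): L=27 R=237
Round 3 (k=42): L=237 R=242
Round 4 (k=16): L=242 R=202
Round 5 (k=13): L=202 R=187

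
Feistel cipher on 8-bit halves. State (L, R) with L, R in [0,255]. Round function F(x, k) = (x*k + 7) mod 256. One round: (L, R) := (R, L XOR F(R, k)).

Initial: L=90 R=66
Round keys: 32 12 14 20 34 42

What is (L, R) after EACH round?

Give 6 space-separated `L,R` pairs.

Answer: 66,29 29,33 33,200 200,134 134,27 27,243

Derivation:
Round 1 (k=32): L=66 R=29
Round 2 (k=12): L=29 R=33
Round 3 (k=14): L=33 R=200
Round 4 (k=20): L=200 R=134
Round 5 (k=34): L=134 R=27
Round 6 (k=42): L=27 R=243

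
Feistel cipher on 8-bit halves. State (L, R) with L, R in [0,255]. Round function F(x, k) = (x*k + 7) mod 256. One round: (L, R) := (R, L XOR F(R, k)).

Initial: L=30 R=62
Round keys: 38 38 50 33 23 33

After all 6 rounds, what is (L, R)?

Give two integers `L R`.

Round 1 (k=38): L=62 R=37
Round 2 (k=38): L=37 R=187
Round 3 (k=50): L=187 R=168
Round 4 (k=33): L=168 R=20
Round 5 (k=23): L=20 R=123
Round 6 (k=33): L=123 R=246

Answer: 123 246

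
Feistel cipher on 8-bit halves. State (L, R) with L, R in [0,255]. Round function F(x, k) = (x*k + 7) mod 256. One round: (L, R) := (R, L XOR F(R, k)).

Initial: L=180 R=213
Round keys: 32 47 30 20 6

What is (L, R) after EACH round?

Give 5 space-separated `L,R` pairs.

Answer: 213,19 19,81 81,150 150,238 238,13

Derivation:
Round 1 (k=32): L=213 R=19
Round 2 (k=47): L=19 R=81
Round 3 (k=30): L=81 R=150
Round 4 (k=20): L=150 R=238
Round 5 (k=6): L=238 R=13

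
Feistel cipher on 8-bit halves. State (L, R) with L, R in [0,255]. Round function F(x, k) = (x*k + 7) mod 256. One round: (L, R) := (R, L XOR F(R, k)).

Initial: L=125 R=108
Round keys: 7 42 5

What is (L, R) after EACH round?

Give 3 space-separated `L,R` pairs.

Answer: 108,134 134,111 111,180

Derivation:
Round 1 (k=7): L=108 R=134
Round 2 (k=42): L=134 R=111
Round 3 (k=5): L=111 R=180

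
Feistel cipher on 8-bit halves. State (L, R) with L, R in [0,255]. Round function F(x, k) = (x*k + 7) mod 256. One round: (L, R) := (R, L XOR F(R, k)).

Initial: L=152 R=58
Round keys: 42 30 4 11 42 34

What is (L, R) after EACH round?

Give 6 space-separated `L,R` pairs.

Round 1 (k=42): L=58 R=19
Round 2 (k=30): L=19 R=123
Round 3 (k=4): L=123 R=224
Round 4 (k=11): L=224 R=220
Round 5 (k=42): L=220 R=255
Round 6 (k=34): L=255 R=57

Answer: 58,19 19,123 123,224 224,220 220,255 255,57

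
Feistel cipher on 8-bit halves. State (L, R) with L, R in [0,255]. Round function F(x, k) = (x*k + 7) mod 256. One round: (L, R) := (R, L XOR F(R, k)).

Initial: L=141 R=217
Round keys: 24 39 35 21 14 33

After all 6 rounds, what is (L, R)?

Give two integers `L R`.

Answer: 30 189

Derivation:
Round 1 (k=24): L=217 R=210
Round 2 (k=39): L=210 R=220
Round 3 (k=35): L=220 R=201
Round 4 (k=21): L=201 R=88
Round 5 (k=14): L=88 R=30
Round 6 (k=33): L=30 R=189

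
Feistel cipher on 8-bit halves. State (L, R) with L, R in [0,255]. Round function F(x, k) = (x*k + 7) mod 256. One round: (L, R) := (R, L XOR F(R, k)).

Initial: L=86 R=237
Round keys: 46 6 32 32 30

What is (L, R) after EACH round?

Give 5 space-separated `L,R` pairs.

Round 1 (k=46): L=237 R=203
Round 2 (k=6): L=203 R=36
Round 3 (k=32): L=36 R=76
Round 4 (k=32): L=76 R=163
Round 5 (k=30): L=163 R=109

Answer: 237,203 203,36 36,76 76,163 163,109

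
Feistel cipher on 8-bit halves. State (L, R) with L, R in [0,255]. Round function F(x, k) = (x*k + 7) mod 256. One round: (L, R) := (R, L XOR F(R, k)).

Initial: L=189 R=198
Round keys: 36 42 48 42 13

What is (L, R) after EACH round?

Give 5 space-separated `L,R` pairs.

Round 1 (k=36): L=198 R=98
Round 2 (k=42): L=98 R=221
Round 3 (k=48): L=221 R=21
Round 4 (k=42): L=21 R=164
Round 5 (k=13): L=164 R=78

Answer: 198,98 98,221 221,21 21,164 164,78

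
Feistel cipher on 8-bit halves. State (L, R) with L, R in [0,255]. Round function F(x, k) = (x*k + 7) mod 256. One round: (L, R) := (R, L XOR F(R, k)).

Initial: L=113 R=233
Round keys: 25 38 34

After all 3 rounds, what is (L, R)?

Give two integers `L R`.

Round 1 (k=25): L=233 R=185
Round 2 (k=38): L=185 R=148
Round 3 (k=34): L=148 R=22

Answer: 148 22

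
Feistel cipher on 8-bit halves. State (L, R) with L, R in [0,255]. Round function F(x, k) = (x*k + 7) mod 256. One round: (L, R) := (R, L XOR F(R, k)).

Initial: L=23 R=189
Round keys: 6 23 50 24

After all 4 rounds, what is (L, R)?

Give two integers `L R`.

Answer: 53 151

Derivation:
Round 1 (k=6): L=189 R=98
Round 2 (k=23): L=98 R=104
Round 3 (k=50): L=104 R=53
Round 4 (k=24): L=53 R=151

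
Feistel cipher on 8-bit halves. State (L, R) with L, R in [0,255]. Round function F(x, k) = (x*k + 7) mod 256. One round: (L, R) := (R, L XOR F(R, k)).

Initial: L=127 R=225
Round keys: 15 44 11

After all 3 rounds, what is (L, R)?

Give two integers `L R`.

Round 1 (k=15): L=225 R=73
Round 2 (k=44): L=73 R=114
Round 3 (k=11): L=114 R=164

Answer: 114 164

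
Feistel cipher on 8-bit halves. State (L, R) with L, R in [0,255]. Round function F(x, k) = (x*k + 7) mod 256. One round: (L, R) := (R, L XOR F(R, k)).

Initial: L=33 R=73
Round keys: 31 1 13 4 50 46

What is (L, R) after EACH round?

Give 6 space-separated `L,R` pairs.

Answer: 73,255 255,79 79,245 245,148 148,26 26,39

Derivation:
Round 1 (k=31): L=73 R=255
Round 2 (k=1): L=255 R=79
Round 3 (k=13): L=79 R=245
Round 4 (k=4): L=245 R=148
Round 5 (k=50): L=148 R=26
Round 6 (k=46): L=26 R=39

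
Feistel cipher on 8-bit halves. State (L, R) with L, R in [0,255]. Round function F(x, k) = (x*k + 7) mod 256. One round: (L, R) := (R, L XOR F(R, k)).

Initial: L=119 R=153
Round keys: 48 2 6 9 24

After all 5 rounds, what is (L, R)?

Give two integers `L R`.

Round 1 (k=48): L=153 R=192
Round 2 (k=2): L=192 R=30
Round 3 (k=6): L=30 R=123
Round 4 (k=9): L=123 R=68
Round 5 (k=24): L=68 R=28

Answer: 68 28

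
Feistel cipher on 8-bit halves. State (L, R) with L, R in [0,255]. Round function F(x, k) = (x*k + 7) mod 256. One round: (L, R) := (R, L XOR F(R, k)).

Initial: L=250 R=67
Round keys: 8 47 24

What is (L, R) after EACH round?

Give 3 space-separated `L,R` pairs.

Answer: 67,229 229,81 81,122

Derivation:
Round 1 (k=8): L=67 R=229
Round 2 (k=47): L=229 R=81
Round 3 (k=24): L=81 R=122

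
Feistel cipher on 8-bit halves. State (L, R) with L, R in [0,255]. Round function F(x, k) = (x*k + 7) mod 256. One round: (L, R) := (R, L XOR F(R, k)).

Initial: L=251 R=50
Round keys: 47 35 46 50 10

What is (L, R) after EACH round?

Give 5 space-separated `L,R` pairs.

Round 1 (k=47): L=50 R=206
Round 2 (k=35): L=206 R=3
Round 3 (k=46): L=3 R=95
Round 4 (k=50): L=95 R=150
Round 5 (k=10): L=150 R=188

Answer: 50,206 206,3 3,95 95,150 150,188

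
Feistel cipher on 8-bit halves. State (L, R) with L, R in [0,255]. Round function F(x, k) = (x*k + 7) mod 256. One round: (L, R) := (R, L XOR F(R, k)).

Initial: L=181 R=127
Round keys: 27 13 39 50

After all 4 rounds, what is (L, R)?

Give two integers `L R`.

Answer: 85 210

Derivation:
Round 1 (k=27): L=127 R=217
Round 2 (k=13): L=217 R=115
Round 3 (k=39): L=115 R=85
Round 4 (k=50): L=85 R=210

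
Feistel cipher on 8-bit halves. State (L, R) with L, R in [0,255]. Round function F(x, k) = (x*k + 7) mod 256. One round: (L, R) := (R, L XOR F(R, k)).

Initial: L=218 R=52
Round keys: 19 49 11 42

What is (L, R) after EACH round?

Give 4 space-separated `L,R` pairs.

Round 1 (k=19): L=52 R=57
Round 2 (k=49): L=57 R=196
Round 3 (k=11): L=196 R=74
Round 4 (k=42): L=74 R=239

Answer: 52,57 57,196 196,74 74,239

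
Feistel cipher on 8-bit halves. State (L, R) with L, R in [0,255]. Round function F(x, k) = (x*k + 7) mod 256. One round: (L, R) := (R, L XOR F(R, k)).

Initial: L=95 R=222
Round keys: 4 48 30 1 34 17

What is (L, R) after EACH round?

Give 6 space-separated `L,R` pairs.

Answer: 222,32 32,217 217,85 85,133 133,228 228,174

Derivation:
Round 1 (k=4): L=222 R=32
Round 2 (k=48): L=32 R=217
Round 3 (k=30): L=217 R=85
Round 4 (k=1): L=85 R=133
Round 5 (k=34): L=133 R=228
Round 6 (k=17): L=228 R=174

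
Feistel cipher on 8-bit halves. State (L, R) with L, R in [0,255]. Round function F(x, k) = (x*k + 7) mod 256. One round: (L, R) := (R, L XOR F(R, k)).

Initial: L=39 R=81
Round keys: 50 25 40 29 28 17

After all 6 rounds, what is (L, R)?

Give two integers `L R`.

Answer: 254 125

Derivation:
Round 1 (k=50): L=81 R=254
Round 2 (k=25): L=254 R=132
Round 3 (k=40): L=132 R=89
Round 4 (k=29): L=89 R=152
Round 5 (k=28): L=152 R=254
Round 6 (k=17): L=254 R=125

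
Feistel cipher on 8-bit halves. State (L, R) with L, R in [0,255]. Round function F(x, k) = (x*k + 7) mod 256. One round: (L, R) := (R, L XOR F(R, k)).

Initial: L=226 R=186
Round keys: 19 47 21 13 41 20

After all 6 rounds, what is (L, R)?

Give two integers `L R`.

Round 1 (k=19): L=186 R=55
Round 2 (k=47): L=55 R=154
Round 3 (k=21): L=154 R=158
Round 4 (k=13): L=158 R=151
Round 5 (k=41): L=151 R=168
Round 6 (k=20): L=168 R=176

Answer: 168 176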